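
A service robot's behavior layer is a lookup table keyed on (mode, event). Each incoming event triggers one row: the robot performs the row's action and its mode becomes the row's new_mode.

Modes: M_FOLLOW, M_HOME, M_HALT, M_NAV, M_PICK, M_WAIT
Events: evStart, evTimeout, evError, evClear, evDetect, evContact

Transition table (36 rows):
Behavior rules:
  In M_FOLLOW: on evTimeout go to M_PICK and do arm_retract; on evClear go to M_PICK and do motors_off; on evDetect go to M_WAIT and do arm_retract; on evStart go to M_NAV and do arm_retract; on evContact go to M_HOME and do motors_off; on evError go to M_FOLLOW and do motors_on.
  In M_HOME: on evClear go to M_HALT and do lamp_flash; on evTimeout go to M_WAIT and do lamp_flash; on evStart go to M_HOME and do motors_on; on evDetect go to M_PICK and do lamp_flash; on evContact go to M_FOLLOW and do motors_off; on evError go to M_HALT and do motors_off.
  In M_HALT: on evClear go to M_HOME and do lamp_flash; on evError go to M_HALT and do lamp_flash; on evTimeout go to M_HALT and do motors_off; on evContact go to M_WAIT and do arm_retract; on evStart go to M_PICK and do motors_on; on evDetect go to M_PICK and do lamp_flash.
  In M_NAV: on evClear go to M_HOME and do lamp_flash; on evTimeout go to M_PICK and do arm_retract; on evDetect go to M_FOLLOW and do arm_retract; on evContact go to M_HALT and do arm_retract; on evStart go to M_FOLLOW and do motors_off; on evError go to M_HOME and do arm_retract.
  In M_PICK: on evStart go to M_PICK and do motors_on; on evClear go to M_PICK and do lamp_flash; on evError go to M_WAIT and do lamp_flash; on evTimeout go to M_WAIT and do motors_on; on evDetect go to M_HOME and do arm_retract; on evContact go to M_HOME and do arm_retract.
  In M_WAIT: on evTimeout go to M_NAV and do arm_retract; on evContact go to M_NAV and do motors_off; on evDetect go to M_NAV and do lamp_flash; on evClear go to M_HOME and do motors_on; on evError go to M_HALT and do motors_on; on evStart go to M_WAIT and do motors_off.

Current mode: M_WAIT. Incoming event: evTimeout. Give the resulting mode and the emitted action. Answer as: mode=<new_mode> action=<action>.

mode=M_NAV action=arm_retract

current mode = M_WAIT; filter table to that mode:
  (M_WAIT, evTimeout) → (M_NAV, arm_retract)  ← event matches
  (M_WAIT, evContact) → (M_NAV, motors_off)
  (M_WAIT, evDetect) → (M_NAV, lamp_flash)
  (M_WAIT, evClear) → (M_HOME, motors_on)
  (M_WAIT, evError) → (M_HALT, motors_on)
  (M_WAIT, evStart) → (M_WAIT, motors_off)
event = evTimeout selects (M_NAV, arm_retract)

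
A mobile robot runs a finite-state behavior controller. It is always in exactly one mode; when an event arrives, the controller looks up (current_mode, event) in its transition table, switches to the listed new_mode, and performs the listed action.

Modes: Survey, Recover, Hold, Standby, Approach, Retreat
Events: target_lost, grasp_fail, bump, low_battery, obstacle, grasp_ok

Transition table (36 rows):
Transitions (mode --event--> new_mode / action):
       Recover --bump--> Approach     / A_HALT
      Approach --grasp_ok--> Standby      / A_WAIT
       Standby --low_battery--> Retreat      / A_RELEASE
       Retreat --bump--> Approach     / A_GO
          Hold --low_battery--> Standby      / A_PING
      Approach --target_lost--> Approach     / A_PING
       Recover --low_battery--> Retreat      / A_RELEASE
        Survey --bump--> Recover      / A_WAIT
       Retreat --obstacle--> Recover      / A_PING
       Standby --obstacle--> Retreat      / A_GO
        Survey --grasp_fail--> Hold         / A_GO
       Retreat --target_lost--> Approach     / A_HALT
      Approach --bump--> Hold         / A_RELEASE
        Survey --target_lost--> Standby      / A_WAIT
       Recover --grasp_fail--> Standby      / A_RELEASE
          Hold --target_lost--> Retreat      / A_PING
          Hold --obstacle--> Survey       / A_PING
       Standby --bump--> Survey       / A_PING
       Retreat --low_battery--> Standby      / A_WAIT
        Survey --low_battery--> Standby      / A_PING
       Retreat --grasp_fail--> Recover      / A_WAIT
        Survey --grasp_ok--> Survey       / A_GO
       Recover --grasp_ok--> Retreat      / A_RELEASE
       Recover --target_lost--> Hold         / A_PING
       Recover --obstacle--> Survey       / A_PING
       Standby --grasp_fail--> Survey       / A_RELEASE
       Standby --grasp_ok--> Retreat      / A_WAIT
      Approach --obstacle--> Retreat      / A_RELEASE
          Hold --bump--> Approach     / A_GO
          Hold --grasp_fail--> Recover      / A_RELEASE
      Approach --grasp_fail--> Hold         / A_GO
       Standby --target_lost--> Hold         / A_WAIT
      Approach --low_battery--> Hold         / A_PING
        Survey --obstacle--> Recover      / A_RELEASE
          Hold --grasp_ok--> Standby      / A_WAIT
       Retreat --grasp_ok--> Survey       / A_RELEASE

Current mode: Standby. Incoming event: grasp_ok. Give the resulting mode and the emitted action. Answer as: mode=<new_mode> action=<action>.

mode=Retreat action=A_WAIT

current mode = Standby; filter table to that mode:
  (Standby, low_battery) → (Retreat, A_RELEASE)
  (Standby, obstacle) → (Retreat, A_GO)
  (Standby, bump) → (Survey, A_PING)
  (Standby, grasp_fail) → (Survey, A_RELEASE)
  (Standby, grasp_ok) → (Retreat, A_WAIT)  ← event matches
  (Standby, target_lost) → (Hold, A_WAIT)
event = grasp_ok selects (Retreat, A_WAIT)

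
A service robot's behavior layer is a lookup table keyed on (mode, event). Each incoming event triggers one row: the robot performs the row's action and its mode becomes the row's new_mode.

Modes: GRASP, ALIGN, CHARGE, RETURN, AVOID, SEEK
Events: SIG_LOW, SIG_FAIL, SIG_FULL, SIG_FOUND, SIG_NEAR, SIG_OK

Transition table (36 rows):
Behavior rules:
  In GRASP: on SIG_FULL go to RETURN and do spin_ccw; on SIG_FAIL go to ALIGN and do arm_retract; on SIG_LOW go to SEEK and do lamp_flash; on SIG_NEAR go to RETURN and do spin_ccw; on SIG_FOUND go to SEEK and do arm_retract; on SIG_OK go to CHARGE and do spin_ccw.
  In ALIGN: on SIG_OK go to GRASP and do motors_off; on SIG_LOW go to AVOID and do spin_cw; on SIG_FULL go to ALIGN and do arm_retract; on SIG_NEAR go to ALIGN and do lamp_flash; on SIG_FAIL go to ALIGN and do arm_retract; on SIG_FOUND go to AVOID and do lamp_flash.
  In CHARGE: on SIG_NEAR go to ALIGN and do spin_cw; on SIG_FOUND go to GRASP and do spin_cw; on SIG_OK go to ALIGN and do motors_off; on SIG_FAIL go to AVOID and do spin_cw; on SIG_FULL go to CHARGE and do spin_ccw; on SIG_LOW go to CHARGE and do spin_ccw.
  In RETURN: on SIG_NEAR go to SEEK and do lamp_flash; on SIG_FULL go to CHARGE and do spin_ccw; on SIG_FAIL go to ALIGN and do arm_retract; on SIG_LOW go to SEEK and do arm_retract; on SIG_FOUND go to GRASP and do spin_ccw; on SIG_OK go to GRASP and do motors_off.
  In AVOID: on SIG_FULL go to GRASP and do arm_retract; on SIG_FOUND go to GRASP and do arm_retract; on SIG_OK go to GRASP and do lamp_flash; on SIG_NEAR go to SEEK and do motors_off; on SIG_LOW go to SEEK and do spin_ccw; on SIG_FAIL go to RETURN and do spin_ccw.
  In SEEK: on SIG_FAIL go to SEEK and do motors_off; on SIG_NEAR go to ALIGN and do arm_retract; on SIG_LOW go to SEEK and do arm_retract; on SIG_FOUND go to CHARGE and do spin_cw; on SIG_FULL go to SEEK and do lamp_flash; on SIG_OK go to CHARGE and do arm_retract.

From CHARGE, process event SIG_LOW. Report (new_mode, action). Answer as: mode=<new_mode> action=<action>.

mode=CHARGE action=spin_ccw

current mode = CHARGE; filter table to that mode:
  (CHARGE, SIG_NEAR) → (ALIGN, spin_cw)
  (CHARGE, SIG_FOUND) → (GRASP, spin_cw)
  (CHARGE, SIG_OK) → (ALIGN, motors_off)
  (CHARGE, SIG_FAIL) → (AVOID, spin_cw)
  (CHARGE, SIG_FULL) → (CHARGE, spin_ccw)
  (CHARGE, SIG_LOW) → (CHARGE, spin_ccw)  ← event matches
event = SIG_LOW selects (CHARGE, spin_ccw)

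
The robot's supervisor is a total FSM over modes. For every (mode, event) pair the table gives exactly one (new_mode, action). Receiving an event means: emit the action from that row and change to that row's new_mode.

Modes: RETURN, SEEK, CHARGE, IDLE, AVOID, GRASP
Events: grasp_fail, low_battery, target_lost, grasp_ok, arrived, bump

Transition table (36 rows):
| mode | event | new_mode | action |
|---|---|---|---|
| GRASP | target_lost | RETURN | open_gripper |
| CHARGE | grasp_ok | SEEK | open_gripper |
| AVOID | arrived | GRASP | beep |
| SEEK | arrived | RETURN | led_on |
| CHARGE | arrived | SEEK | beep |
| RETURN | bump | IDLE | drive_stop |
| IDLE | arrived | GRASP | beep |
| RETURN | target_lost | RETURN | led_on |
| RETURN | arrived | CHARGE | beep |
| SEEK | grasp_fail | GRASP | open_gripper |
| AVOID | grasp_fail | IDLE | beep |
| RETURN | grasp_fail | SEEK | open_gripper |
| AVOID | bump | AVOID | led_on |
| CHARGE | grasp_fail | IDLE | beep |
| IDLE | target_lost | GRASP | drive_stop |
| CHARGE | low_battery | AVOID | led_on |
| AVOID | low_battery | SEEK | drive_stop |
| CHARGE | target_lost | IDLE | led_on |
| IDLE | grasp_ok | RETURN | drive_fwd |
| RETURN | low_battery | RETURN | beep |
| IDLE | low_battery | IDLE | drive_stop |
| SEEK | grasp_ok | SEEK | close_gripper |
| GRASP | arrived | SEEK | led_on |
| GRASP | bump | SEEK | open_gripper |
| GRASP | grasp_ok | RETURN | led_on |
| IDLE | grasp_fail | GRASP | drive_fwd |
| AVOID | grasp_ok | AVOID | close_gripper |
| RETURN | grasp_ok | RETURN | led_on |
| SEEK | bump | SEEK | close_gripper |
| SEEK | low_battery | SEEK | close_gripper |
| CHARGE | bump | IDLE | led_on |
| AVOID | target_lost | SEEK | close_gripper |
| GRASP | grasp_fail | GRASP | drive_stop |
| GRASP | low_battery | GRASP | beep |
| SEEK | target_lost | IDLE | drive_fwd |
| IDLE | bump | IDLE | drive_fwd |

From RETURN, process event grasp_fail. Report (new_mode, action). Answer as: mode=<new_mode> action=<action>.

current mode = RETURN; filter table to that mode:
  (RETURN, bump) → (IDLE, drive_stop)
  (RETURN, target_lost) → (RETURN, led_on)
  (RETURN, arrived) → (CHARGE, beep)
  (RETURN, grasp_fail) → (SEEK, open_gripper)  ← event matches
  (RETURN, low_battery) → (RETURN, beep)
  (RETURN, grasp_ok) → (RETURN, led_on)
event = grasp_fail selects (SEEK, open_gripper)

mode=SEEK action=open_gripper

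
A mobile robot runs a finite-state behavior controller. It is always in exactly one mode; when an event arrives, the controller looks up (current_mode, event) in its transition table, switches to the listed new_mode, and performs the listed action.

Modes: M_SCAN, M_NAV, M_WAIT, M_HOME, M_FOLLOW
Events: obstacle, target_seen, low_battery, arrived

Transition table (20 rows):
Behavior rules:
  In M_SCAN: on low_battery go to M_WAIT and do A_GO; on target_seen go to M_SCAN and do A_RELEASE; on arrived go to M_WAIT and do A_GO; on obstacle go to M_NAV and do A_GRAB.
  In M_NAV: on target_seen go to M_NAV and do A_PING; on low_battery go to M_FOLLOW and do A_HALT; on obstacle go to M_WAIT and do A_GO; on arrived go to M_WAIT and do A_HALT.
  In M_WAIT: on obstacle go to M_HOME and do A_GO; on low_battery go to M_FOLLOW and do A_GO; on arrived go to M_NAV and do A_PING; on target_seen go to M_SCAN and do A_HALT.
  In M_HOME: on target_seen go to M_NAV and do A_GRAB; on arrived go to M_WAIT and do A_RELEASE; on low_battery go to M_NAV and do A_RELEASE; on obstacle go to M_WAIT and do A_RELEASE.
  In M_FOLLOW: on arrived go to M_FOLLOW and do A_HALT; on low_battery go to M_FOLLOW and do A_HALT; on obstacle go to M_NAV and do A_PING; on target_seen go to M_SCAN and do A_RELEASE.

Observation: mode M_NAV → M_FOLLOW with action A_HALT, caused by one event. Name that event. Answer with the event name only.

try obstacle: (M_NAV, obstacle) → (M_WAIT, A_GO)
try target_seen: (M_NAV, target_seen) → (M_NAV, A_PING)
try low_battery: (M_NAV, low_battery) → (M_FOLLOW, A_HALT)  ← matches
try arrived: (M_NAV, arrived) → (M_WAIT, A_HALT)

low_battery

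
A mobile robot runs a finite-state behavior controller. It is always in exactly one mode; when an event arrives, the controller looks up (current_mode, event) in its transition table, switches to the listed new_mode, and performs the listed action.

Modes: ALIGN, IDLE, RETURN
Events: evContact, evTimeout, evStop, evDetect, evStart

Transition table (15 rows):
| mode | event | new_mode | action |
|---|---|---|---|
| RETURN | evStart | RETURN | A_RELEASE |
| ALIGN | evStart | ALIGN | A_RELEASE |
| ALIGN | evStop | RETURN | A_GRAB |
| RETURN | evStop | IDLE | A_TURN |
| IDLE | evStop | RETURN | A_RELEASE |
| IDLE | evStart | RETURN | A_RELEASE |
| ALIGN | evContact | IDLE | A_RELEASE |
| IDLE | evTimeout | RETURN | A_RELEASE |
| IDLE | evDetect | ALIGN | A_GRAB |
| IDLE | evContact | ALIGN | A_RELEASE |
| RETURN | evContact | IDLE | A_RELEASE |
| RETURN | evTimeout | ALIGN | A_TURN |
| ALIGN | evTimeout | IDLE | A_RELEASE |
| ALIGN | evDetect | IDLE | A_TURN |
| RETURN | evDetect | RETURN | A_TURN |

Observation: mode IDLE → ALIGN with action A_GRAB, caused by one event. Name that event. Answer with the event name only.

try evContact: (IDLE, evContact) → (ALIGN, A_RELEASE)
try evTimeout: (IDLE, evTimeout) → (RETURN, A_RELEASE)
try evStop: (IDLE, evStop) → (RETURN, A_RELEASE)
try evDetect: (IDLE, evDetect) → (ALIGN, A_GRAB)  ← matches
try evStart: (IDLE, evStart) → (RETURN, A_RELEASE)

evDetect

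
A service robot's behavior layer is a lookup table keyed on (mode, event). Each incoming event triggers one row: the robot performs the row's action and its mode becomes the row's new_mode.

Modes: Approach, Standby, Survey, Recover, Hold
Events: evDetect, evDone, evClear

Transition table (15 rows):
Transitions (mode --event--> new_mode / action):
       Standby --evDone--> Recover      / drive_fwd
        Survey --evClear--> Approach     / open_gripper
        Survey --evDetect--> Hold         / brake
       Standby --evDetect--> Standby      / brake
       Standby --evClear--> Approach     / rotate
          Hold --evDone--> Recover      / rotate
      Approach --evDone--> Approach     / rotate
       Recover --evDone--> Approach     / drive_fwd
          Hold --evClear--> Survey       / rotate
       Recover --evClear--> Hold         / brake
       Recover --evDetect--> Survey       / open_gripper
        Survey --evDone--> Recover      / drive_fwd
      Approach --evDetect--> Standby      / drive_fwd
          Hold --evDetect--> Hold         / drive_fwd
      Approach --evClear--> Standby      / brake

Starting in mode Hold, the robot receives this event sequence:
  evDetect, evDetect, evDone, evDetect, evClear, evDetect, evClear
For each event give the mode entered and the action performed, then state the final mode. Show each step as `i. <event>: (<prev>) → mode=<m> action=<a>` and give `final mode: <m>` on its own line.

1. evDetect: (Hold) → mode=Hold action=drive_fwd
2. evDetect: (Hold) → mode=Hold action=drive_fwd
3. evDone: (Hold) → mode=Recover action=rotate
4. evDetect: (Recover) → mode=Survey action=open_gripper
5. evClear: (Survey) → mode=Approach action=open_gripper
6. evDetect: (Approach) → mode=Standby action=drive_fwd
7. evClear: (Standby) → mode=Approach action=rotate

final mode: Approach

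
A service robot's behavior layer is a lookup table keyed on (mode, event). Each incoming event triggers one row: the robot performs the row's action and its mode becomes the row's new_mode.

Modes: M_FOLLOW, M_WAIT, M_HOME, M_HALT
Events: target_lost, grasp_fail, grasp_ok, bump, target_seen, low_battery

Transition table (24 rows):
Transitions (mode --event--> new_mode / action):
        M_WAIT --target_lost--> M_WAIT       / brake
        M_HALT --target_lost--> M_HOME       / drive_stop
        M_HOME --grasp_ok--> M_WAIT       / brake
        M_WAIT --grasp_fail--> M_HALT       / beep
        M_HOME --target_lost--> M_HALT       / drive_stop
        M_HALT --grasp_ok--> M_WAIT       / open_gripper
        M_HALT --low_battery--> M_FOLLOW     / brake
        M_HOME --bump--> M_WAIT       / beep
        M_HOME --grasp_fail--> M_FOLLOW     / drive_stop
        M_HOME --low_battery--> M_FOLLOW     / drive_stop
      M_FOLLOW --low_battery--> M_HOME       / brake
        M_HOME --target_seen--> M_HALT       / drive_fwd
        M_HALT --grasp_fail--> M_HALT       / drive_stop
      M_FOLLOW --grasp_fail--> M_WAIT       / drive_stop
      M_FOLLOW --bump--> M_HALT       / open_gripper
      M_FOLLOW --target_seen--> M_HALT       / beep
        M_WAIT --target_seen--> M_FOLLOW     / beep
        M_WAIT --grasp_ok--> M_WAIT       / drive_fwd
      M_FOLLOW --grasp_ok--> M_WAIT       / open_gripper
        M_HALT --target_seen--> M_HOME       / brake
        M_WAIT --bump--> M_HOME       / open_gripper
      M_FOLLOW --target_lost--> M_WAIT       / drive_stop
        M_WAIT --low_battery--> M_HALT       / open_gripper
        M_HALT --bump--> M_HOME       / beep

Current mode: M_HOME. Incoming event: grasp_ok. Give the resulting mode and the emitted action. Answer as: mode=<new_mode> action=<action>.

current mode = M_HOME; filter table to that mode:
  (M_HOME, grasp_ok) → (M_WAIT, brake)  ← event matches
  (M_HOME, target_lost) → (M_HALT, drive_stop)
  (M_HOME, bump) → (M_WAIT, beep)
  (M_HOME, grasp_fail) → (M_FOLLOW, drive_stop)
  (M_HOME, low_battery) → (M_FOLLOW, drive_stop)
  (M_HOME, target_seen) → (M_HALT, drive_fwd)
event = grasp_ok selects (M_WAIT, brake)

mode=M_WAIT action=brake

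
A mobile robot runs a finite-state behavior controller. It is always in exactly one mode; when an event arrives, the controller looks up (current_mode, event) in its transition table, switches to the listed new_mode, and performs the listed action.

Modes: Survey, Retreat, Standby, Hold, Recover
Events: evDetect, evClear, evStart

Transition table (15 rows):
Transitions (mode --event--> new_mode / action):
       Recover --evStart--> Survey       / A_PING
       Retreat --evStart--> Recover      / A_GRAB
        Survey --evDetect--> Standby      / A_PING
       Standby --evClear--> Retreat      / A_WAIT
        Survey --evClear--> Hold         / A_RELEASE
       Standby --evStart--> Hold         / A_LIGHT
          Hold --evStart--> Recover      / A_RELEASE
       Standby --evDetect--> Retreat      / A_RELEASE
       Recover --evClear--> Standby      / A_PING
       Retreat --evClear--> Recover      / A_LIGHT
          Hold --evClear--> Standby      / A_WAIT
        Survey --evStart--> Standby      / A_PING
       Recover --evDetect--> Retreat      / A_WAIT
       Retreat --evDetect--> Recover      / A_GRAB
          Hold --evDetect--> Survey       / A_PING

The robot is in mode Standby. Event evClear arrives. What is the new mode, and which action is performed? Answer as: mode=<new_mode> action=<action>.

current mode = Standby; filter table to that mode:
  (Standby, evClear) → (Retreat, A_WAIT)  ← event matches
  (Standby, evStart) → (Hold, A_LIGHT)
  (Standby, evDetect) → (Retreat, A_RELEASE)
event = evClear selects (Retreat, A_WAIT)

mode=Retreat action=A_WAIT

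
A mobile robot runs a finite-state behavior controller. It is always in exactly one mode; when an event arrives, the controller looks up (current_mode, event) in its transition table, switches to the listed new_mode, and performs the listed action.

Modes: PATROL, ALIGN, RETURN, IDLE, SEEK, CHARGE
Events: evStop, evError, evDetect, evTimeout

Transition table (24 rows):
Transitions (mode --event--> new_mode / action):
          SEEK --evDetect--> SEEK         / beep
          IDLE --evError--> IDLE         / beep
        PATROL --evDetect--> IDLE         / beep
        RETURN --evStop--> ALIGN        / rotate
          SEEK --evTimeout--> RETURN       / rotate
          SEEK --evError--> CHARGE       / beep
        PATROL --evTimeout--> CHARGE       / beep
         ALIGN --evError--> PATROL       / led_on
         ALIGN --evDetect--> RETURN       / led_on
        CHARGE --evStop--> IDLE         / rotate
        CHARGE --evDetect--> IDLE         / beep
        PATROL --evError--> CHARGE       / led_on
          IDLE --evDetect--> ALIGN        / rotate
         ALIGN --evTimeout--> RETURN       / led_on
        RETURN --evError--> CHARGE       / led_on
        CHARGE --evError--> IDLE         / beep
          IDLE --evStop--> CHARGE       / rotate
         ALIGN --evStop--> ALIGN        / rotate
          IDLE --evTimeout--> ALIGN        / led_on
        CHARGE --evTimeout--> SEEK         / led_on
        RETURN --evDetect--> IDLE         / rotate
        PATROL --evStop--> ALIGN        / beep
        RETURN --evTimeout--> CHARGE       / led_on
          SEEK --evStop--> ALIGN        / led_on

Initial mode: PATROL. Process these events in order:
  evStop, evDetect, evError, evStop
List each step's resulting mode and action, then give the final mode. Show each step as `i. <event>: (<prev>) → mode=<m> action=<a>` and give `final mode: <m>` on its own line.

final mode: IDLE

1. evStop: (PATROL) → mode=ALIGN action=beep
2. evDetect: (ALIGN) → mode=RETURN action=led_on
3. evError: (RETURN) → mode=CHARGE action=led_on
4. evStop: (CHARGE) → mode=IDLE action=rotate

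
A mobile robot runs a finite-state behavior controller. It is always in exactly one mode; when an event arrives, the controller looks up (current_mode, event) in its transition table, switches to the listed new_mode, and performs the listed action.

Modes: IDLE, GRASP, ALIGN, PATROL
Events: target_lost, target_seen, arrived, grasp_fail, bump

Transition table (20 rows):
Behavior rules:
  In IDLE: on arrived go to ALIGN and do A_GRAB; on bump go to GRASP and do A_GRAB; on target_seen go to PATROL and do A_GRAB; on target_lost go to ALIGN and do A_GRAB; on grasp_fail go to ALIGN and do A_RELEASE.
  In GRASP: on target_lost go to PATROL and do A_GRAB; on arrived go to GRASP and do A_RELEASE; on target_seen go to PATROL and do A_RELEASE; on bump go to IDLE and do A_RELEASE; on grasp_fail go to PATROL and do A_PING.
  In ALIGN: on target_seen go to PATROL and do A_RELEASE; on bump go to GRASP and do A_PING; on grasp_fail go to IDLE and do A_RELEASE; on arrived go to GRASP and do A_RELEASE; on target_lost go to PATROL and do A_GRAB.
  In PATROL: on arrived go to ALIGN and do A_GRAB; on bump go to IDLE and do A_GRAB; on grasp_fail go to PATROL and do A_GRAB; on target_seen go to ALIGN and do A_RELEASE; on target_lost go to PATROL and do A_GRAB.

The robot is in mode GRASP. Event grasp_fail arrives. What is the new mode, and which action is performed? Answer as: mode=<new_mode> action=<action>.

mode=PATROL action=A_PING

current mode = GRASP; filter table to that mode:
  (GRASP, target_lost) → (PATROL, A_GRAB)
  (GRASP, arrived) → (GRASP, A_RELEASE)
  (GRASP, target_seen) → (PATROL, A_RELEASE)
  (GRASP, bump) → (IDLE, A_RELEASE)
  (GRASP, grasp_fail) → (PATROL, A_PING)  ← event matches
event = grasp_fail selects (PATROL, A_PING)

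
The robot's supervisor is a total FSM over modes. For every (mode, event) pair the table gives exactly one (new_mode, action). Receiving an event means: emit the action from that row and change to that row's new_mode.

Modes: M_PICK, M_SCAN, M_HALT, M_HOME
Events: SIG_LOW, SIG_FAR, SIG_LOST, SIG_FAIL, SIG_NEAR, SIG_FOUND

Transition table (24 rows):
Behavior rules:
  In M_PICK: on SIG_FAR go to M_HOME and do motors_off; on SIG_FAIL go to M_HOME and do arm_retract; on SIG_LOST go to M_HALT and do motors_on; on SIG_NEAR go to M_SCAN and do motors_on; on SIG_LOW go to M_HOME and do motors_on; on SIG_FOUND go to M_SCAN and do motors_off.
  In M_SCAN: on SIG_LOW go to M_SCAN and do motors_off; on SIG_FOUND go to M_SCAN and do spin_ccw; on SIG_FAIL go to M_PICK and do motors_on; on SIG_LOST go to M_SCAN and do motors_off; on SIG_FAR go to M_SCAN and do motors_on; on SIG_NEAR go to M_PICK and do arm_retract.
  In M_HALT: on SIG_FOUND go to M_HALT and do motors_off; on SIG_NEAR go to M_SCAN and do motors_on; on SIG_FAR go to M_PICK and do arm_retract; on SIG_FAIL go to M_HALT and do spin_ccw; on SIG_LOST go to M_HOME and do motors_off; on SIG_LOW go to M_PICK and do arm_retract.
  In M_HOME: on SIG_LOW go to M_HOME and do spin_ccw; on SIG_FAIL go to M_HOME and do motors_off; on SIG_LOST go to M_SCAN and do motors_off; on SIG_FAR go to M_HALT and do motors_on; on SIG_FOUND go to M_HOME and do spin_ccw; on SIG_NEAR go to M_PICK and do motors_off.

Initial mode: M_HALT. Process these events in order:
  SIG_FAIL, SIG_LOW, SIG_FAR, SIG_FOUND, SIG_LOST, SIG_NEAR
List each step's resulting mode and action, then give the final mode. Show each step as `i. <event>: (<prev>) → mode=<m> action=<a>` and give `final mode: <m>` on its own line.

1. SIG_FAIL: (M_HALT) → mode=M_HALT action=spin_ccw
2. SIG_LOW: (M_HALT) → mode=M_PICK action=arm_retract
3. SIG_FAR: (M_PICK) → mode=M_HOME action=motors_off
4. SIG_FOUND: (M_HOME) → mode=M_HOME action=spin_ccw
5. SIG_LOST: (M_HOME) → mode=M_SCAN action=motors_off
6. SIG_NEAR: (M_SCAN) → mode=M_PICK action=arm_retract

final mode: M_PICK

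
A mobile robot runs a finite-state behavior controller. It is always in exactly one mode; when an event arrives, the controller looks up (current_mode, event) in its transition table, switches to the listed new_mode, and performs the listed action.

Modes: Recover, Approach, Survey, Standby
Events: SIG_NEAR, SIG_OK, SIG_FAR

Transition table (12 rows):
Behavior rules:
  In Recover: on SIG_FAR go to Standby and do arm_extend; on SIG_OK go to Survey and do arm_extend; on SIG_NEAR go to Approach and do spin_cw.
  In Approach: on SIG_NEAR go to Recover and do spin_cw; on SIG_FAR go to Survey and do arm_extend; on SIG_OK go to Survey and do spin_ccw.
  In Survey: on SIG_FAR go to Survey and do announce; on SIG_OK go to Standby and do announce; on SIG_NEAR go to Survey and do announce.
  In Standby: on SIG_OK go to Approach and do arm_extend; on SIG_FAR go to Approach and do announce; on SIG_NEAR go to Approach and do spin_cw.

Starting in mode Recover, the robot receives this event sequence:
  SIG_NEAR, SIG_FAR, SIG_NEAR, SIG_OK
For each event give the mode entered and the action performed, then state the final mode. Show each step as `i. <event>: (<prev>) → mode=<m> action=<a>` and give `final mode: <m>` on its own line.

1. SIG_NEAR: (Recover) → mode=Approach action=spin_cw
2. SIG_FAR: (Approach) → mode=Survey action=arm_extend
3. SIG_NEAR: (Survey) → mode=Survey action=announce
4. SIG_OK: (Survey) → mode=Standby action=announce

final mode: Standby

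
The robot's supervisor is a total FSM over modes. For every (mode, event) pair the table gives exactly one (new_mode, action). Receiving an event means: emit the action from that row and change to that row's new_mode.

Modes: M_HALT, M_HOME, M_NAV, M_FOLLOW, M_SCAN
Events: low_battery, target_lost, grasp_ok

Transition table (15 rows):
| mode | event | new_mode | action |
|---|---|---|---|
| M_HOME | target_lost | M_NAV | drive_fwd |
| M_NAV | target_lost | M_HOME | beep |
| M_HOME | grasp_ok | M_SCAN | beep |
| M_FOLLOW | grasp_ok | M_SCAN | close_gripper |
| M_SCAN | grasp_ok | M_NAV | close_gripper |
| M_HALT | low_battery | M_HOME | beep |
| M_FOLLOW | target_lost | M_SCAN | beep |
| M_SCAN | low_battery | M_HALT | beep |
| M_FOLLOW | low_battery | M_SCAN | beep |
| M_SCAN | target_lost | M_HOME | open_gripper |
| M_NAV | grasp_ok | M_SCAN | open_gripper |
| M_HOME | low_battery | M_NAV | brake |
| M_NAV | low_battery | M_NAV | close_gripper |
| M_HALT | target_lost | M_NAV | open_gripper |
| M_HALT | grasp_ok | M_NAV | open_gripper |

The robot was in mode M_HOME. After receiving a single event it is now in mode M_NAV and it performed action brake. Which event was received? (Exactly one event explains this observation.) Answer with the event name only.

try low_battery: (M_HOME, low_battery) → (M_NAV, brake)  ← matches
try target_lost: (M_HOME, target_lost) → (M_NAV, drive_fwd)
try grasp_ok: (M_HOME, grasp_ok) → (M_SCAN, beep)

low_battery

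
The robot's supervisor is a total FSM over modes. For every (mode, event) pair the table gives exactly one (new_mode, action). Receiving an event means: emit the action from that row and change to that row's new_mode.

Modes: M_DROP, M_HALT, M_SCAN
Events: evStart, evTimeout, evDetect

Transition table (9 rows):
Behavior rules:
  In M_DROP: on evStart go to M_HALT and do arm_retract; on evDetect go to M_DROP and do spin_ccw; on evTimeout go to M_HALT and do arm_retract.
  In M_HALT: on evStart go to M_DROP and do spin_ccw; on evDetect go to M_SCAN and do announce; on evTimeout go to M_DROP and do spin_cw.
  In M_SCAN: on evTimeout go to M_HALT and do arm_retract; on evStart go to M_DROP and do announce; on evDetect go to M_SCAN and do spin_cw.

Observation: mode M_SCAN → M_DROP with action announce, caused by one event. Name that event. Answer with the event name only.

evStart

try evStart: (M_SCAN, evStart) → (M_DROP, announce)  ← matches
try evTimeout: (M_SCAN, evTimeout) → (M_HALT, arm_retract)
try evDetect: (M_SCAN, evDetect) → (M_SCAN, spin_cw)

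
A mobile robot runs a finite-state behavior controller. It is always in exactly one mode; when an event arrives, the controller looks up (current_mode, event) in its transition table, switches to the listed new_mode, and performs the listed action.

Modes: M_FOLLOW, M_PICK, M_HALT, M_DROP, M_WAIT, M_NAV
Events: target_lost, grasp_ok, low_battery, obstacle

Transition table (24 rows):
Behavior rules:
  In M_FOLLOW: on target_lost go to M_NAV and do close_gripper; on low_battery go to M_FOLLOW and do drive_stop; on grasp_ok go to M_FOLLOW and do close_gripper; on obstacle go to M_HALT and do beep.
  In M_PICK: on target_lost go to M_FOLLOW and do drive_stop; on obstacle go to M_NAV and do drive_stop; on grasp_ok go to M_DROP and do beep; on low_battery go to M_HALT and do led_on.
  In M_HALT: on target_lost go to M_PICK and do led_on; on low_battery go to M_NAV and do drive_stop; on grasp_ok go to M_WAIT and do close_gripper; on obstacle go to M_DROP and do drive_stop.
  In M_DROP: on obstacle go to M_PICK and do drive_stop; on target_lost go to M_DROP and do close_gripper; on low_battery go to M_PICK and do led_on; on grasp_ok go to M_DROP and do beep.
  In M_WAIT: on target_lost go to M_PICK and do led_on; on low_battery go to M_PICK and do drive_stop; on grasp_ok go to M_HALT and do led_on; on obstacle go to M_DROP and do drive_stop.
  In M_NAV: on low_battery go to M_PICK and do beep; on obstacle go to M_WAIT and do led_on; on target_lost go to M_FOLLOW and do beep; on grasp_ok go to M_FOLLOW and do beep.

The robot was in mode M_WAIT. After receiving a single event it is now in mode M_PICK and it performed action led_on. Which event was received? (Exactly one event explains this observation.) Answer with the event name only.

target_lost

try target_lost: (M_WAIT, target_lost) → (M_PICK, led_on)  ← matches
try grasp_ok: (M_WAIT, grasp_ok) → (M_HALT, led_on)
try low_battery: (M_WAIT, low_battery) → (M_PICK, drive_stop)
try obstacle: (M_WAIT, obstacle) → (M_DROP, drive_stop)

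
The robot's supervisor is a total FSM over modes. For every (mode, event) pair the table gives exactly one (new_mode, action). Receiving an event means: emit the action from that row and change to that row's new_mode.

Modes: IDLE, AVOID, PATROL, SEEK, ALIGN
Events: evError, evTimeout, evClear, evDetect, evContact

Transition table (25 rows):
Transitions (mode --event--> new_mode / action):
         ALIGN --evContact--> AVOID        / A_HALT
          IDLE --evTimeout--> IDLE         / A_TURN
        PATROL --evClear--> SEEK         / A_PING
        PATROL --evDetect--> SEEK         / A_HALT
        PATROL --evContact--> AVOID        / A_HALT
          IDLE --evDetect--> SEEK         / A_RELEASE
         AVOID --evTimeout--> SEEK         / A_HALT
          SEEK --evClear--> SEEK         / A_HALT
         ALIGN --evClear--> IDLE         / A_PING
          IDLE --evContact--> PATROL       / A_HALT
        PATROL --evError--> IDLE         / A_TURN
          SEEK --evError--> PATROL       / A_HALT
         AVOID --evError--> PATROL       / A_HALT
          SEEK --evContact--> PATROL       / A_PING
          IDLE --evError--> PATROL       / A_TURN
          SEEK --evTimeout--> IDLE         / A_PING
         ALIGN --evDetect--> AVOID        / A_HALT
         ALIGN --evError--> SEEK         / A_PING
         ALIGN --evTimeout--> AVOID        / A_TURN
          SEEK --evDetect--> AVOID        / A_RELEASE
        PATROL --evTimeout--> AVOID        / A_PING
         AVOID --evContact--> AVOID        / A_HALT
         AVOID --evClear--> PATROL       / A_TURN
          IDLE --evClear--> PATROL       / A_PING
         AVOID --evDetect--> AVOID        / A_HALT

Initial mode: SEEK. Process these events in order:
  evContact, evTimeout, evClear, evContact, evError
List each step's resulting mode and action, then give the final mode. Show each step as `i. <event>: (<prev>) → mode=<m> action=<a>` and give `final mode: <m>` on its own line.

final mode: PATROL

1. evContact: (SEEK) → mode=PATROL action=A_PING
2. evTimeout: (PATROL) → mode=AVOID action=A_PING
3. evClear: (AVOID) → mode=PATROL action=A_TURN
4. evContact: (PATROL) → mode=AVOID action=A_HALT
5. evError: (AVOID) → mode=PATROL action=A_HALT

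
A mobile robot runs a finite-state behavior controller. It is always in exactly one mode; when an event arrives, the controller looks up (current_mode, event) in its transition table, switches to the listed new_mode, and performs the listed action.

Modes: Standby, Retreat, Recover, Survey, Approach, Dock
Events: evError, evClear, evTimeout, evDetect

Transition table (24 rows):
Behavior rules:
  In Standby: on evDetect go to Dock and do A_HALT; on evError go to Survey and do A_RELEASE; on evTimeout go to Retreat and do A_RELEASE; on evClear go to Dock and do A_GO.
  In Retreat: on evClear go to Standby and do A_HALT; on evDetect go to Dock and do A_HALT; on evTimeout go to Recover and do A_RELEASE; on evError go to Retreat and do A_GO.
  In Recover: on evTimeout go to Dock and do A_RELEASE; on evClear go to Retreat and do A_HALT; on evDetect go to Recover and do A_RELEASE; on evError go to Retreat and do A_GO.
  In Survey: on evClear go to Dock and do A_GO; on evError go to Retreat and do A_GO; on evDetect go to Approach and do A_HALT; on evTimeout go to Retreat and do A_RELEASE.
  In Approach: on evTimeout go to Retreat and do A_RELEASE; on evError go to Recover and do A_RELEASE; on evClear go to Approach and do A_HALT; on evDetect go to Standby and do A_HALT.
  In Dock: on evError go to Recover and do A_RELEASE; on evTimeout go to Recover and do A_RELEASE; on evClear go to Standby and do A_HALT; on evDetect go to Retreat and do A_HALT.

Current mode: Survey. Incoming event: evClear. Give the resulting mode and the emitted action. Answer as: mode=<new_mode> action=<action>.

current mode = Survey; filter table to that mode:
  (Survey, evClear) → (Dock, A_GO)  ← event matches
  (Survey, evError) → (Retreat, A_GO)
  (Survey, evDetect) → (Approach, A_HALT)
  (Survey, evTimeout) → (Retreat, A_RELEASE)
event = evClear selects (Dock, A_GO)

mode=Dock action=A_GO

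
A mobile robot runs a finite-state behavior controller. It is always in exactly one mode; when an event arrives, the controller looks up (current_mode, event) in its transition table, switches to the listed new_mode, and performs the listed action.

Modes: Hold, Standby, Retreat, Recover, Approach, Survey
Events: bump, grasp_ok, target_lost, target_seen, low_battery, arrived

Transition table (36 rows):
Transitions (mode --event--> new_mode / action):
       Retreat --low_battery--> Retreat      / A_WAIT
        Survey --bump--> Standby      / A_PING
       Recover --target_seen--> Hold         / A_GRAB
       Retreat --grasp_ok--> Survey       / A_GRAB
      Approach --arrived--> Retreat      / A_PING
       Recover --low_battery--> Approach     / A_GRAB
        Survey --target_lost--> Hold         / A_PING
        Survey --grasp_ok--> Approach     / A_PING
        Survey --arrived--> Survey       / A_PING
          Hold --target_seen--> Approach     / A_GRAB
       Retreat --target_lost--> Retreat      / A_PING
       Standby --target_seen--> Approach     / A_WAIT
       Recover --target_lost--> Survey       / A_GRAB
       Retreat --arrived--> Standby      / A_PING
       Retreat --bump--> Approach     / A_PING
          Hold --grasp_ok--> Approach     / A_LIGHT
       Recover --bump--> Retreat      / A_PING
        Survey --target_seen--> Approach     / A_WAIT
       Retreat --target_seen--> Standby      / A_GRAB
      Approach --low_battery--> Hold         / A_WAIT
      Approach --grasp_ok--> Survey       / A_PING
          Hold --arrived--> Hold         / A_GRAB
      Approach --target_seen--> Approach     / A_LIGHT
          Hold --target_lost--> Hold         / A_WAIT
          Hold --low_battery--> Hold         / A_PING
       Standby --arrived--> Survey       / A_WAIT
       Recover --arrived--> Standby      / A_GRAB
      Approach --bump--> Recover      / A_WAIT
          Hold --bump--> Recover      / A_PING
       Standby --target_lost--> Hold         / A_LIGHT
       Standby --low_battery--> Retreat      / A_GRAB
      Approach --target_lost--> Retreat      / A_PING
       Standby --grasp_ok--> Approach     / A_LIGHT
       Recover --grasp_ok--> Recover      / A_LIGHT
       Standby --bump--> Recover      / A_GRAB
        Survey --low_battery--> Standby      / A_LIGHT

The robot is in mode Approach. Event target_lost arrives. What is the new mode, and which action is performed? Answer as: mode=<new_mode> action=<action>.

mode=Retreat action=A_PING

current mode = Approach; filter table to that mode:
  (Approach, arrived) → (Retreat, A_PING)
  (Approach, low_battery) → (Hold, A_WAIT)
  (Approach, grasp_ok) → (Survey, A_PING)
  (Approach, target_seen) → (Approach, A_LIGHT)
  (Approach, bump) → (Recover, A_WAIT)
  (Approach, target_lost) → (Retreat, A_PING)  ← event matches
event = target_lost selects (Retreat, A_PING)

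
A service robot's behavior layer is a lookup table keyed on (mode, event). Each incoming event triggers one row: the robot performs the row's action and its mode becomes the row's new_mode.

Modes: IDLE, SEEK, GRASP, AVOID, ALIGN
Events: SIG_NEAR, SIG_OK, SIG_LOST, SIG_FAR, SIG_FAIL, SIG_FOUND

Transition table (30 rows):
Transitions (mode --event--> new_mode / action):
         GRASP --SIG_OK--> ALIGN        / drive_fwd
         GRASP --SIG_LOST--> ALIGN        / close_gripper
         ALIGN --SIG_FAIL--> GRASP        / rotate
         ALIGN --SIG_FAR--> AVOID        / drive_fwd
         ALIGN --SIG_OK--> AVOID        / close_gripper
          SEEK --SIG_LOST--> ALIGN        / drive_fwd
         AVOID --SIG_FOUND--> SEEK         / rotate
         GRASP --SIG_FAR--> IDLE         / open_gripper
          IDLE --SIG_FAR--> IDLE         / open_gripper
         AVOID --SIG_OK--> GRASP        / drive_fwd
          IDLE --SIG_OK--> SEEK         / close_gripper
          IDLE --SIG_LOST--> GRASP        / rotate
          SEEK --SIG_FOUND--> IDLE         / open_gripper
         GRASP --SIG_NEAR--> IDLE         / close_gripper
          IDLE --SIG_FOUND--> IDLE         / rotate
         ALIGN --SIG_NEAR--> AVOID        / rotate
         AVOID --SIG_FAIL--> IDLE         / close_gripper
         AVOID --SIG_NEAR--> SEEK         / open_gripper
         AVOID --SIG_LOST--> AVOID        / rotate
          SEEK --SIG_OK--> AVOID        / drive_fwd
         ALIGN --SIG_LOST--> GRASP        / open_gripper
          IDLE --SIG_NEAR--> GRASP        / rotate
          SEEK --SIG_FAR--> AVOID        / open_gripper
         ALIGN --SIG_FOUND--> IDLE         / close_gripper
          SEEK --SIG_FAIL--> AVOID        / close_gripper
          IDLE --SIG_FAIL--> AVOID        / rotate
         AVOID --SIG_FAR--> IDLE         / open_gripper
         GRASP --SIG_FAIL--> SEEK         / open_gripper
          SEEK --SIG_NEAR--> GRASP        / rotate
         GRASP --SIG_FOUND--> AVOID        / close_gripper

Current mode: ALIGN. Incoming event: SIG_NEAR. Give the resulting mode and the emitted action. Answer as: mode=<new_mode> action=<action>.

current mode = ALIGN; filter table to that mode:
  (ALIGN, SIG_FAIL) → (GRASP, rotate)
  (ALIGN, SIG_FAR) → (AVOID, drive_fwd)
  (ALIGN, SIG_OK) → (AVOID, close_gripper)
  (ALIGN, SIG_NEAR) → (AVOID, rotate)  ← event matches
  (ALIGN, SIG_LOST) → (GRASP, open_gripper)
  (ALIGN, SIG_FOUND) → (IDLE, close_gripper)
event = SIG_NEAR selects (AVOID, rotate)

mode=AVOID action=rotate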